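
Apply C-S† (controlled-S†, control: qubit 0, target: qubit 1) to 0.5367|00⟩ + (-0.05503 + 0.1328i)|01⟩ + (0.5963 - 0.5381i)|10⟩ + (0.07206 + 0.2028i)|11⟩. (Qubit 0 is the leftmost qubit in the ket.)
0.5367|00⟩ + (-0.05503 + 0.1328i)|01⟩ + (0.5963 - 0.5381i)|10⟩ + (0.2028 - 0.07206i)|11⟩

C-S† leaves the control-|0⟩ kets |00⟩, |01⟩ unchanged and applies S† to qubit 1 on the control-|1⟩ pair (|10⟩, |11⟩).
S† = [[1, 0], [0, -i]].
With a = amp(|10⟩) = (0.5963 - 0.5381i) and b = amp(|11⟩) = (0.07206 + 0.2028i):
new amp(|10⟩) = (1)·a = (0.5963 - 0.5381i)
new amp(|11⟩) = (-i)·b = (0.2028 - 0.07206i)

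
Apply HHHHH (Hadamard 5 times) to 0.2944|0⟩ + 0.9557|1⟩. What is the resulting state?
0.884|0⟩ - 0.4676|1⟩

H² = I, so H^5 = H: a single Hadamard. With (a, b) = (0.2944, 0.9557), H gives ((a + b)/√2, (a − b)/√2) = (0.884, -0.4676).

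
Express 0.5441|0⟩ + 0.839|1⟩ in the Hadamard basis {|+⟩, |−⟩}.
0.978|+⟩ - 0.2085|−⟩

With |ψ⟩ = α|0⟩ + β|1⟩, the Hadamard-basis coefficients are ⟨+|ψ⟩ = (α + β)/√2 and ⟨−|ψ⟩ = (α − β)/√2.
Here α = 0.5441, β = 0.839: (α + β)/√2 = 0.978, (α − β)/√2 = -0.2085.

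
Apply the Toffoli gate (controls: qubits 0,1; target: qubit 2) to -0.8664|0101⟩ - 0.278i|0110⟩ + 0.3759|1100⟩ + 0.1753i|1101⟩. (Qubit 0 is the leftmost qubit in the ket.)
-0.8664|0101⟩ - 0.278i|0110⟩ + 0.3759|1110⟩ + 0.1753i|1111⟩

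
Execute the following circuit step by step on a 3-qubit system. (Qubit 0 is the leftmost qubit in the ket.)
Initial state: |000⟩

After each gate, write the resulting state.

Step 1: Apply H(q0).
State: 1/√2|000⟩ + 1/√2|100⟩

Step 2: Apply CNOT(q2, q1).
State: 1/√2|000⟩ + 1/√2|100⟩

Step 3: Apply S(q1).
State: 1/√2|000⟩ + 1/√2|100⟩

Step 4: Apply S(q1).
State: 1/√2|000⟩ + 1/√2|100⟩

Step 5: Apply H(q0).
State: |000⟩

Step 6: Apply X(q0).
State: |100⟩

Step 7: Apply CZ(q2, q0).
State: |100⟩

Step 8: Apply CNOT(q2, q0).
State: |100⟩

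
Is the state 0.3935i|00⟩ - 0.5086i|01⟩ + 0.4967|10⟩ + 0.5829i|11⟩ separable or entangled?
Entangled

Writing the state as a|00⟩ + b|01⟩ + c|10⟩ + d|11⟩, it is a product state iff ad − bc = 0.
Here (a, b, c, d) = (0.3935i, -0.5086i, 0.4967, 0.5829i): ad − bc = (0.3935i)(0.5829i) − (-0.5086i)(0.4967) = (-0.2294 + 0.2526i) ≠ 0, so the state is entangled.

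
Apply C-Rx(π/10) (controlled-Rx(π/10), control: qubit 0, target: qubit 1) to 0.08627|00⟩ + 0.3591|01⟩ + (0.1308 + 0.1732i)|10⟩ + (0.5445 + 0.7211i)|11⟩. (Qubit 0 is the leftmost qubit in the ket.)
0.08627|00⟩ + 0.3591|01⟩ + (0.242 + 0.08589i)|10⟩ + (0.5649 + 0.6918i)|11⟩

C-Rx(π/10) leaves the control-|0⟩ kets |00⟩, |01⟩ unchanged and applies Rx(π/10) to qubit 1 on the control-|1⟩ pair (|10⟩, |11⟩).
Rx(π/10) = [[cos(θ/2), −i·sin(θ/2)], [−i·sin(θ/2), cos(θ/2)]]; θ = π/10, cos(θ/2) ≈ 0.987688, sin(θ/2) ≈ 0.156434.
With a = amp(|10⟩) = (0.1308 + 0.1732i) and b = amp(|11⟩) = (0.5445 + 0.7211i):
new amp(|10⟩) = (0.987688)·a + (-0.156434i)·b = (0.242 + 0.08589i)
new amp(|11⟩) = (-0.156434i)·a + (0.987688)·b = (0.5649 + 0.6918i)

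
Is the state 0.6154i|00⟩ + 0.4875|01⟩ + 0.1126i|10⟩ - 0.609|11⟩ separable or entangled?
Entangled

Writing the state as a|00⟩ + b|01⟩ + c|10⟩ + d|11⟩, it is a product state iff ad − bc = 0.
Here (a, b, c, d) = (0.6154i, 0.4875, 0.1126i, -0.609): ad − bc = (0.6154i)(-0.609) − (0.4875)(0.1126i) = -0.4297i ≠ 0, so the state is entangled.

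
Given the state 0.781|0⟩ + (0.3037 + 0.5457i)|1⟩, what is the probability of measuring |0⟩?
0.61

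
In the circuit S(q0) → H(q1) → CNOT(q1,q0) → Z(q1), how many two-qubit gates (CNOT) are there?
1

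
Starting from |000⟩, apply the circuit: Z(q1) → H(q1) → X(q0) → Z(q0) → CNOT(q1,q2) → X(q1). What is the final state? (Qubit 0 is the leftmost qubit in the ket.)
-1/√2|101⟩ - 1/√2|110⟩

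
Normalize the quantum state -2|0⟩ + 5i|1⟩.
-0.3714|0⟩ + 0.9285i|1⟩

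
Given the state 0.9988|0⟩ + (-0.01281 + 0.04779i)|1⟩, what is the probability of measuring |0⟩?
0.9976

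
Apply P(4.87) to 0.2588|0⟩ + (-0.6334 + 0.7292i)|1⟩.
0.2588|0⟩ + (0.6207 + 0.74i)|1⟩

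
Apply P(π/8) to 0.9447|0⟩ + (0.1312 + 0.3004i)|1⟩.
0.9447|0⟩ + (0.006255 + 0.3277i)|1⟩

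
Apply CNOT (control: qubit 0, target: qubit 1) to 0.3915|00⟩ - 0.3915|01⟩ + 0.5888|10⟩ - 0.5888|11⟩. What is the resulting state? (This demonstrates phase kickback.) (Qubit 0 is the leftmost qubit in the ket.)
0.3915|00⟩ - 0.3915|01⟩ - 0.5888|10⟩ + 0.5888|11⟩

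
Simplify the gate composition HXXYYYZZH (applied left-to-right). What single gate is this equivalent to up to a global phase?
Y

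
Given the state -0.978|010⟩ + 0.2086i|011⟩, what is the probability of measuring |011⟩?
0.04351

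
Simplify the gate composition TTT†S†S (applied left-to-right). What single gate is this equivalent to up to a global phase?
T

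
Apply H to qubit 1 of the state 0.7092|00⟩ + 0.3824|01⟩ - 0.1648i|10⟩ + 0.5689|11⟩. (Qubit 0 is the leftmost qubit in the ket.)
0.7719|00⟩ + 0.2311|01⟩ + (0.4023 - 0.1165i)|10⟩ + (-0.4023 - 0.1165i)|11⟩

H on qubit 1 mixes each pair of kets that differ only in qubit 1: amplitudes (a, b) of (|…0…⟩, |…1…⟩) become ((a + b)/√2, (a − b)/√2). Kets absent from the input have amplitude 0.
(|00⟩, |01⟩): (a, b) = (0.7092, 0.3824) → (0.7719, 0.2311)
(|10⟩, |11⟩): (a, b) = (-0.1648i, 0.5689) → ((0.4023 - 0.1165i), (-0.4023 - 0.1165i))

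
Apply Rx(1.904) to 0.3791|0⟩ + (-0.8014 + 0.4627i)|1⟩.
(0.5968 + 0.6528i)|0⟩ + (-0.4649 - 0.04041i)|1⟩

Rx(1.904) = [[cos(θ/2), −i·sin(θ/2)], [−i·sin(θ/2), cos(θ/2)]]; θ = 1.904, cos(θ/2) ≈ 0.580055, sin(θ/2) ≈ 0.814577.
With a = amp(|0⟩) = 0.3791 and b = amp(|1⟩) = (-0.8014 + 0.4627i):
new amp(|0⟩) = (0.580055)·a + (-0.814577i)·b = (0.5968 + 0.6528i)
new amp(|1⟩) = (-0.814577i)·a + (0.580055)·b = (-0.4649 - 0.04041i)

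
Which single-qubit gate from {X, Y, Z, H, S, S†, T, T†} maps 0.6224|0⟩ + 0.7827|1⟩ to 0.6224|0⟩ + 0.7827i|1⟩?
S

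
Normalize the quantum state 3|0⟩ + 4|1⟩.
0.6|0⟩ + 0.8|1⟩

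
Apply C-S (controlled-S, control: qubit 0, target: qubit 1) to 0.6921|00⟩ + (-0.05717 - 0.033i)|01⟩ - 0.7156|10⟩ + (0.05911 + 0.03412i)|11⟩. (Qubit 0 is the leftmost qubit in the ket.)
0.6921|00⟩ + (-0.05717 - 0.033i)|01⟩ - 0.7156|10⟩ + (-0.03412 + 0.05911i)|11⟩

C-S leaves the control-|0⟩ kets |00⟩, |01⟩ unchanged and applies S to qubit 1 on the control-|1⟩ pair (|10⟩, |11⟩).
S = [[1, 0], [0, i]].
With a = amp(|10⟩) = -0.7156 and b = amp(|11⟩) = (0.05911 + 0.03412i):
new amp(|10⟩) = (1)·a = -0.7156
new amp(|11⟩) = (i)·b = (-0.03412 + 0.05911i)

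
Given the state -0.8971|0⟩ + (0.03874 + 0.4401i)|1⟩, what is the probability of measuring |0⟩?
0.8048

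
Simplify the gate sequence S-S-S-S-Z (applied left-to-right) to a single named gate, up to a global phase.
Z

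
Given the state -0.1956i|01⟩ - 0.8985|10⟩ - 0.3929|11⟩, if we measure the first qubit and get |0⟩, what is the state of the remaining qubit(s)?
-i|1⟩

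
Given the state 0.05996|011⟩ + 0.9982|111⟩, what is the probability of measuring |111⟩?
0.9964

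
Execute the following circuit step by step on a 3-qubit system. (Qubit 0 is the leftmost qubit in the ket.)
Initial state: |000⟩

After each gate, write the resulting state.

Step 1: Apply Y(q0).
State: i|100⟩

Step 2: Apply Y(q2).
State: -|101⟩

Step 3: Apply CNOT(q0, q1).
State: -|111⟩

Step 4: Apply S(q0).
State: -i|111⟩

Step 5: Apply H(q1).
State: -(1/√2)i|101⟩ + (1/√2)i|111⟩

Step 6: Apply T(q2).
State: (1/2 - (1/2)i)|101⟩ + (-1/2 + (1/2)i)|111⟩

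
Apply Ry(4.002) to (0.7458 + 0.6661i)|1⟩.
(-0.6778 - 0.6054i)|0⟩ + (-0.311 - 0.2778i)|1⟩

Ry(4.002) = [[cos(θ/2), −sin(θ/2)], [sin(θ/2), cos(θ/2)]]; θ = 4.002, cos(θ/2) ≈ -0.417056, sin(θ/2) ≈ 0.908881.
With a = amp(|0⟩) = 0 and b = amp(|1⟩) = (0.7458 + 0.6661i):
new amp(|0⟩) = (-0.417056)·a + (-0.908881)·b = (-0.6778 - 0.6054i)
new amp(|1⟩) = (0.908881)·a + (-0.417056)·b = (-0.311 - 0.2778i)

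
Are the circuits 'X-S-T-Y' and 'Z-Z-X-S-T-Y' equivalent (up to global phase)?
Yes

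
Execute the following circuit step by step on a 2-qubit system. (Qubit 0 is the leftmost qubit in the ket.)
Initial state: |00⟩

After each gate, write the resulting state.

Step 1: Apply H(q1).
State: 1/√2|00⟩ + 1/√2|01⟩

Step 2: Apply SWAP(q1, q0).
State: 1/√2|00⟩ + 1/√2|10⟩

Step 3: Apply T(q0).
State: 1/√2|00⟩ + (1/2 + (1/2)i)|10⟩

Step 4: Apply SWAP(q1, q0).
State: 1/√2|00⟩ + (1/2 + (1/2)i)|01⟩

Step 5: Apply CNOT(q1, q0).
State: 1/√2|00⟩ + (1/2 + (1/2)i)|11⟩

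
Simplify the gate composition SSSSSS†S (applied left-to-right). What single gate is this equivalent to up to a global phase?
S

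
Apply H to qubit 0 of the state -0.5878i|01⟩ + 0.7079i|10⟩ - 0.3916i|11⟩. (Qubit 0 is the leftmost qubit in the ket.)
0.5006i|00⟩ - 0.6925i|01⟩ - 0.5006i|10⟩ - 0.1387i|11⟩

H on qubit 0 mixes each pair of kets that differ only in qubit 0: amplitudes (a, b) of (|…0…⟩, |…1…⟩) become ((a + b)/√2, (a − b)/√2). Kets absent from the input have amplitude 0.
(|00⟩, |10⟩): (a, b) = (0, 0.7079i) → (0.5006i, -0.5006i)
(|01⟩, |11⟩): (a, b) = (-0.5878i, -0.3916i) → (-0.6925i, -0.1387i)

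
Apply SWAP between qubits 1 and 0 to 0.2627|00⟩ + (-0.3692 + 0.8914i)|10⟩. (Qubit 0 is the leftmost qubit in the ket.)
0.2627|00⟩ + (-0.3692 + 0.8914i)|01⟩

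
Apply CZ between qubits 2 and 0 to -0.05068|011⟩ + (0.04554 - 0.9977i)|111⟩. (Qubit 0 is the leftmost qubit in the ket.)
-0.05068|011⟩ + (-0.04554 + 0.9977i)|111⟩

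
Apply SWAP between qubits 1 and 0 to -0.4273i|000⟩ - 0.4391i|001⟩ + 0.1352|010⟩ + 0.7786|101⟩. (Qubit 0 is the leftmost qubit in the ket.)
-0.4273i|000⟩ - 0.4391i|001⟩ + 0.7786|011⟩ + 0.1352|100⟩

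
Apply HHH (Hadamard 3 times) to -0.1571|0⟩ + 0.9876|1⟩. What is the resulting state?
0.5873|0⟩ - 0.8094|1⟩

H² = I, so H^3 = H: a single Hadamard. With (a, b) = (-0.1571, 0.9876), H gives ((a + b)/√2, (a − b)/√2) = (0.5873, -0.8094).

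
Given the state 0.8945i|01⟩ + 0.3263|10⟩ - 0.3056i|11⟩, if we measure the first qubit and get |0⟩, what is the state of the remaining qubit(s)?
i|1⟩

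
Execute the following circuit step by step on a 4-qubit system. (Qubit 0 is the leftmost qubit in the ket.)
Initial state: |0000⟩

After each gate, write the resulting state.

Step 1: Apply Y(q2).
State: i|0010⟩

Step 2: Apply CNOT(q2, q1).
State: i|0110⟩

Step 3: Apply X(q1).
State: i|0010⟩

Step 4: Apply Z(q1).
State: i|0010⟩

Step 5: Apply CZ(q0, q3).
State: i|0010⟩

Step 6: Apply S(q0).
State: i|0010⟩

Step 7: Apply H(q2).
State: (1/√2)i|0000⟩ - (1/√2)i|0010⟩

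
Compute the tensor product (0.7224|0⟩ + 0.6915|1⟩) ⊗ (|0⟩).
0.7224|00⟩ + 0.6915|10⟩

amp(|b₁b₂…⟩) = product of the factor amplitudes for bits b₁, b₂, …; only kets whose every factor amplitude is nonzero survive.
|00⟩: (0.7224)(1) = 0.7224
|10⟩: (0.6915)(1) = 0.6915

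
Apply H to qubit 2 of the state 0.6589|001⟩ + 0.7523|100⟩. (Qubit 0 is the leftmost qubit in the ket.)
0.4659|000⟩ - 0.4659|001⟩ + 0.532|100⟩ + 0.532|101⟩

H on qubit 2 mixes each pair of kets that differ only in qubit 2: amplitudes (a, b) of (|…0…⟩, |…1…⟩) become ((a + b)/√2, (a − b)/√2). Kets absent from the input have amplitude 0.
(|000⟩, |001⟩): (a, b) = (0, 0.6589) → (0.4659, -0.4659)
(|100⟩, |101⟩): (a, b) = (0.7523, 0) → (0.532, 0.532)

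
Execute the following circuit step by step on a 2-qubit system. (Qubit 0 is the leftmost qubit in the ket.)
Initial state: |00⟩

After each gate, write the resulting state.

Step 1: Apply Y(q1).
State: i|01⟩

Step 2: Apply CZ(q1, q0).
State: i|01⟩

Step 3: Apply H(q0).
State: (1/√2)i|01⟩ + (1/√2)i|11⟩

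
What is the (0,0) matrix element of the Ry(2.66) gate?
0.2385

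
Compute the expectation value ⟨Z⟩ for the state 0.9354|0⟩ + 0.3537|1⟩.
0.7499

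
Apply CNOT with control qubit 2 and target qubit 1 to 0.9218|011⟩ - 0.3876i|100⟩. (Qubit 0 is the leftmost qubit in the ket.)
0.9218|001⟩ - 0.3876i|100⟩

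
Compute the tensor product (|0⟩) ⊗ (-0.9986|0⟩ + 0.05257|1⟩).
-0.9986|00⟩ + 0.05257|01⟩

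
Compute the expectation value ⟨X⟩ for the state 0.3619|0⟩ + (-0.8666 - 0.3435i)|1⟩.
-0.6272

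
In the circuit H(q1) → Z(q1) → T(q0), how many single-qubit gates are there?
3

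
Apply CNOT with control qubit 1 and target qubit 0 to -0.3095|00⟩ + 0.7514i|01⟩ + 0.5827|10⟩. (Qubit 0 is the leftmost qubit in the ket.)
-0.3095|00⟩ + 0.5827|10⟩ + 0.7514i|11⟩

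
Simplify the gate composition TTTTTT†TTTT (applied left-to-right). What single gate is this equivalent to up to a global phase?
I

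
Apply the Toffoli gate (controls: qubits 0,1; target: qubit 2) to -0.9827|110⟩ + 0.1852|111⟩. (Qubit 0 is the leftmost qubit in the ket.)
0.1852|110⟩ - 0.9827|111⟩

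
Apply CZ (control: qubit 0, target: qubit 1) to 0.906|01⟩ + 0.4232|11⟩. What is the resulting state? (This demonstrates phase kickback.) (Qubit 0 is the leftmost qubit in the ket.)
0.906|01⟩ - 0.4232|11⟩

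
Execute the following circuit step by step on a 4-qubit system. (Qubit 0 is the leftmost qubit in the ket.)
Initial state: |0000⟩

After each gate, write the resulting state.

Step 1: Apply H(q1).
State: 1/√2|0000⟩ + 1/√2|0100⟩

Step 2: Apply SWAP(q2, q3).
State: 1/√2|0000⟩ + 1/√2|0100⟩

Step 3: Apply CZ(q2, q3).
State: 1/√2|0000⟩ + 1/√2|0100⟩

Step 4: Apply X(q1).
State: 1/√2|0000⟩ + 1/√2|0100⟩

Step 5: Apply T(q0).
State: 1/√2|0000⟩ + 1/√2|0100⟩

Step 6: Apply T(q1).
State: 1/√2|0000⟩ + (1/2 + (1/2)i)|0100⟩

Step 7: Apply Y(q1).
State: (1/2 - (1/2)i)|0000⟩ + (1/√2)i|0100⟩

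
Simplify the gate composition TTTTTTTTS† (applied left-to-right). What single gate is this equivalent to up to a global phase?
S†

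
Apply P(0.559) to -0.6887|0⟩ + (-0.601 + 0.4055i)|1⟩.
-0.6887|0⟩ + (-0.7246 + 0.02504i)|1⟩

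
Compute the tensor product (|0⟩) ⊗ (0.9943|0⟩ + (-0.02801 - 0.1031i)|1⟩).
0.9943|00⟩ + (-0.02801 - 0.1031i)|01⟩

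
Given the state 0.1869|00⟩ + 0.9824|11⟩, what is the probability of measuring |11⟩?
0.9651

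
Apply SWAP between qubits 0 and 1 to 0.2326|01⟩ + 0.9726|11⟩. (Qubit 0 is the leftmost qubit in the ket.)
0.2326|10⟩ + 0.9726|11⟩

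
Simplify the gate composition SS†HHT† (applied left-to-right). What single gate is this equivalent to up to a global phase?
T†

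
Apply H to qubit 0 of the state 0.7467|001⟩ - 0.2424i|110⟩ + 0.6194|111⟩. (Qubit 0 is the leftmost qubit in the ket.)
0.528|001⟩ - 0.1714i|010⟩ + 0.438|011⟩ + 0.528|101⟩ + 0.1714i|110⟩ - 0.438|111⟩

H on qubit 0 mixes each pair of kets that differ only in qubit 0: amplitudes (a, b) of (|…0…⟩, |…1…⟩) become ((a + b)/√2, (a − b)/√2). Kets absent from the input have amplitude 0.
(|001⟩, |101⟩): (a, b) = (0.7467, 0) → (0.528, 0.528)
(|010⟩, |110⟩): (a, b) = (0, -0.2424i) → (-0.1714i, 0.1714i)
(|011⟩, |111⟩): (a, b) = (0, 0.6194) → (0.438, -0.438)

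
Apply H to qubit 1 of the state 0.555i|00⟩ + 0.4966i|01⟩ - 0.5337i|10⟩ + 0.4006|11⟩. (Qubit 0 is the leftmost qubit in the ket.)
0.7436i|00⟩ + 0.0413i|01⟩ + (0.2833 - 0.3774i)|10⟩ + (-0.2833 - 0.3774i)|11⟩

H on qubit 1 mixes each pair of kets that differ only in qubit 1: amplitudes (a, b) of (|…0…⟩, |…1…⟩) become ((a + b)/√2, (a − b)/√2). Kets absent from the input have amplitude 0.
(|00⟩, |01⟩): (a, b) = (0.555i, 0.4966i) → (0.7436i, 0.0413i)
(|10⟩, |11⟩): (a, b) = (-0.5337i, 0.4006) → ((0.2833 - 0.3774i), (-0.2833 - 0.3774i))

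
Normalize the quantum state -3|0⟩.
-|0⟩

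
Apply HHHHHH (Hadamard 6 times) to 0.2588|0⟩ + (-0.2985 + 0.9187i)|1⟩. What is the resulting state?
0.2588|0⟩ + (-0.2985 + 0.9187i)|1⟩

H² = I, so an even number of Hadamards cancels: H^6 = I and the state is unchanged.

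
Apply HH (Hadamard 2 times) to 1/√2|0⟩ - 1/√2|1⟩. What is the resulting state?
1/√2|0⟩ - 1/√2|1⟩

H² = I, so an even number of Hadamards cancels: H^2 = I and the state is unchanged.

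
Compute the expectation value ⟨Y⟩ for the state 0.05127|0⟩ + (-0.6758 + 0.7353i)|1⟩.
0.0754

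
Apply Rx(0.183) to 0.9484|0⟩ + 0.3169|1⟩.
(0.9444 - 0.02896i)|0⟩ + (0.3156 - 0.08666i)|1⟩

Rx(0.183) = [[cos(θ/2), −i·sin(θ/2)], [−i·sin(θ/2), cos(θ/2)]]; θ = 0.183, cos(θ/2) ≈ 0.995817, sin(θ/2) ≈ 0.0913724.
With a = amp(|0⟩) = 0.9484 and b = amp(|1⟩) = 0.3169:
new amp(|0⟩) = (0.995817)·a + (-0.0913724i)·b = (0.9444 - 0.02896i)
new amp(|1⟩) = (-0.0913724i)·a + (0.995817)·b = (0.3156 - 0.08666i)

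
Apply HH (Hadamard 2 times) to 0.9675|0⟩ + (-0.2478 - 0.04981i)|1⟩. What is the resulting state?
0.9675|0⟩ + (-0.2478 - 0.04981i)|1⟩

H² = I, so an even number of Hadamards cancels: H^2 = I and the state is unchanged.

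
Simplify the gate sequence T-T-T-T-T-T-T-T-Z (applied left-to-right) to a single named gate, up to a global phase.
Z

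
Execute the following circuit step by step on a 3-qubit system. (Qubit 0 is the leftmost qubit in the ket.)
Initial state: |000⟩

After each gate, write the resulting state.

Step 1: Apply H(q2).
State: 1/√2|000⟩ + 1/√2|001⟩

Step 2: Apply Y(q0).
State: (1/√2)i|100⟩ + (1/√2)i|101⟩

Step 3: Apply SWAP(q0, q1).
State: (1/√2)i|010⟩ + (1/√2)i|011⟩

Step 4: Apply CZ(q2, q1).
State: (1/√2)i|010⟩ - (1/√2)i|011⟩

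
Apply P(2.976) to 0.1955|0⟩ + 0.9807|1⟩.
0.1955|0⟩ + (-0.9673 + 0.1617i)|1⟩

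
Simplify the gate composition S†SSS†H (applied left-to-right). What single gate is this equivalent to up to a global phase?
H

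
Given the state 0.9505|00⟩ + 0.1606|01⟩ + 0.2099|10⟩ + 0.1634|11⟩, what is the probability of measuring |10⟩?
0.04406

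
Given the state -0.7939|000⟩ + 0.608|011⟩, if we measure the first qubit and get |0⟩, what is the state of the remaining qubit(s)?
-0.7939|00⟩ + 0.608|11⟩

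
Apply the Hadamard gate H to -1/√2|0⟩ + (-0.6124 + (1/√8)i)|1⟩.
(-0.933 + 0.25i)|0⟩ + (-0.06697 - 0.25i)|1⟩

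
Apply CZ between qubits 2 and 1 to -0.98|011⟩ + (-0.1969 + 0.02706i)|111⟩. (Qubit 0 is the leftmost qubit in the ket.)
0.98|011⟩ + (0.1969 - 0.02706i)|111⟩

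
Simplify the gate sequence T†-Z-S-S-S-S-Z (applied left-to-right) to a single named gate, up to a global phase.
T†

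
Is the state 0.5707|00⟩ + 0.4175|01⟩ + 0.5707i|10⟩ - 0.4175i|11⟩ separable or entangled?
Entangled

Writing the state as a|00⟩ + b|01⟩ + c|10⟩ + d|11⟩, it is a product state iff ad − bc = 0.
Here (a, b, c, d) = (0.5707, 0.4175, 0.5707i, -0.4175i): ad − bc = (0.5707)(-0.4175i) − (0.4175)(0.5707i) = -0.4765i ≠ 0, so the state is entangled.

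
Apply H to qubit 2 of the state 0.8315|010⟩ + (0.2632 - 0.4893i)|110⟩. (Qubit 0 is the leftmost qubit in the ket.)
0.588|010⟩ + 0.588|011⟩ + (0.1861 - 0.346i)|110⟩ + (0.1861 - 0.346i)|111⟩

H on qubit 2 mixes each pair of kets that differ only in qubit 2: amplitudes (a, b) of (|…0…⟩, |…1…⟩) become ((a + b)/√2, (a − b)/√2). Kets absent from the input have amplitude 0.
(|010⟩, |011⟩): (a, b) = (0.8315, 0) → (0.588, 0.588)
(|110⟩, |111⟩): (a, b) = ((0.2632 - 0.4893i), 0) → ((0.1861 - 0.346i), (0.1861 - 0.346i))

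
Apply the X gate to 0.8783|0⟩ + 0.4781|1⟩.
0.4781|0⟩ + 0.8783|1⟩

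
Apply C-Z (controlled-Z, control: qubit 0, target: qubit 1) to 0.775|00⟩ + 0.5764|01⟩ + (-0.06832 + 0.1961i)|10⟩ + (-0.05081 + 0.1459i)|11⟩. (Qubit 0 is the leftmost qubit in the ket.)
0.775|00⟩ + 0.5764|01⟩ + (-0.06832 + 0.1961i)|10⟩ + (0.05081 - 0.1459i)|11⟩

C-Z leaves the control-|0⟩ kets |00⟩, |01⟩ unchanged and applies Z to qubit 1 on the control-|1⟩ pair (|10⟩, |11⟩).
Z = [[1, 0], [0, -1]].
With a = amp(|10⟩) = (-0.06832 + 0.1961i) and b = amp(|11⟩) = (-0.05081 + 0.1459i):
new amp(|10⟩) = (1)·a = (-0.06832 + 0.1961i)
new amp(|11⟩) = (-1)·b = (0.05081 - 0.1459i)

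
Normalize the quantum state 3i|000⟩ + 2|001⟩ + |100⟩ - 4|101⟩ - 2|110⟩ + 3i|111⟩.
0.4575i|000⟩ + 0.305|001⟩ + 0.1525|100⟩ - 0.61|101⟩ - 0.305|110⟩ + 0.4575i|111⟩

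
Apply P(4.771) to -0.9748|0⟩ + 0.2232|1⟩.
-0.9748|0⟩ + (0.01307 - 0.2228i)|1⟩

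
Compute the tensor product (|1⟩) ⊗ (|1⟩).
|11⟩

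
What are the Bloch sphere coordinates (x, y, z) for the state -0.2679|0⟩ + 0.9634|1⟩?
(-0.5162, 0, -0.8564)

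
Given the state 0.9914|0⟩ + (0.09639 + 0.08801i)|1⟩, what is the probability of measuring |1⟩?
0.01704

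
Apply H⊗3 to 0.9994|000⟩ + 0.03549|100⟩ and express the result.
0.3659|000⟩ + 0.3659|001⟩ + 0.3659|010⟩ + 0.3659|011⟩ + 0.3408|100⟩ + 0.3408|101⟩ + 0.3408|110⟩ + 0.3408|111⟩

H⊗3 gives amp(|y⟩) = (1/2√2) Σ_x (−1)^(x·y) amp(|x⟩), where x·y is the number of positions in which both x and y have a 1.
|000⟩: (0.9994 + 0.03549)/(2√2) = 0.3659
|001⟩: (0.9994 + 0.03549)/(2√2) = 0.3659
|010⟩: (0.9994 + 0.03549)/(2√2) = 0.3659
|011⟩: (0.9994 + 0.03549)/(2√2) = 0.3659
|100⟩: (0.9994 - 0.03549)/(2√2) = 0.3408
|101⟩: (0.9994 - 0.03549)/(2√2) = 0.3408
|110⟩: (0.9994 - 0.03549)/(2√2) = 0.3408
|111⟩: (0.9994 - 0.03549)/(2√2) = 0.3408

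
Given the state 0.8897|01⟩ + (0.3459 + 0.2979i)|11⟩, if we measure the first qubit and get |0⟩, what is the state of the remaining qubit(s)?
|1⟩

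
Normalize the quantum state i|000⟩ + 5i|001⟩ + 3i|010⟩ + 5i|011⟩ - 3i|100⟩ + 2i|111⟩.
0.117i|000⟩ + 0.5852i|001⟩ + 0.3511i|010⟩ + 0.5852i|011⟩ - 0.3511i|100⟩ + 0.2341i|111⟩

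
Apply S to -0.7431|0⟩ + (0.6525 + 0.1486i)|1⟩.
-0.7431|0⟩ + (-0.1486 + 0.6525i)|1⟩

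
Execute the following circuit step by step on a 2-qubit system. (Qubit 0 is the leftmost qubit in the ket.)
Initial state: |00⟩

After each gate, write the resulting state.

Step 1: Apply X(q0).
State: |10⟩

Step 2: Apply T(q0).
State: (1/√2 + (1/√2)i)|10⟩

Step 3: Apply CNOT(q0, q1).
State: (1/√2 + (1/√2)i)|11⟩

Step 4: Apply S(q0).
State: (-1/√2 + (1/√2)i)|11⟩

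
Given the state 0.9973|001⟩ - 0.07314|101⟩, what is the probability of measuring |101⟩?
0.005349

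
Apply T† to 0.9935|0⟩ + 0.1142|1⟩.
0.9935|0⟩ + (0.08075 - 0.08075i)|1⟩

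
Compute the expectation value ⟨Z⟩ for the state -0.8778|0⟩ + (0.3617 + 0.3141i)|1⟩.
0.541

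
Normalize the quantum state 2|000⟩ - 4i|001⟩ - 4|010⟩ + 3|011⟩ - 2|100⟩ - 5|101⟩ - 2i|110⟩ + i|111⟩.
0.225|000⟩ - 0.45i|001⟩ - 0.45|010⟩ + 0.3375|011⟩ - 0.225|100⟩ - 0.5625|101⟩ - 0.225i|110⟩ + 0.1125i|111⟩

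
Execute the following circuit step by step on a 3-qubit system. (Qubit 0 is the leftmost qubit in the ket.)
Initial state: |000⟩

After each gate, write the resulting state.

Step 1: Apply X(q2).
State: |001⟩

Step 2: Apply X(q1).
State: |011⟩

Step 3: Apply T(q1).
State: (1/√2 + (1/√2)i)|011⟩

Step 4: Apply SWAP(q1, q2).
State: (1/√2 + (1/√2)i)|011⟩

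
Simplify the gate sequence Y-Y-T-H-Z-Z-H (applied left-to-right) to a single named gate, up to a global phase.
T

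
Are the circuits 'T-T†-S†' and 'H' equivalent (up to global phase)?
No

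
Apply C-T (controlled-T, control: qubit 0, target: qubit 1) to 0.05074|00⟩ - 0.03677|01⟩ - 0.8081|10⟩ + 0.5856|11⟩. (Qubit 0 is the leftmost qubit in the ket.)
0.05074|00⟩ - 0.03677|01⟩ - 0.8081|10⟩ + (0.4141 + 0.4141i)|11⟩

C-T leaves the control-|0⟩ kets |00⟩, |01⟩ unchanged and applies T to qubit 1 on the control-|1⟩ pair (|10⟩, |11⟩).
T = [[1, 0], [0, (1/√2 + (1/√2)i)]].
With a = amp(|10⟩) = -0.8081 and b = amp(|11⟩) = 0.5856:
new amp(|10⟩) = (1)·a = -0.8081
new amp(|11⟩) = (1/√2 + (1/√2)i)·b = (0.4141 + 0.4141i)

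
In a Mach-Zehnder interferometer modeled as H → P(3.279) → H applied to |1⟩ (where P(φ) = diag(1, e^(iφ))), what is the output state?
(0.9953 + 0.06849i)|0⟩ + (0.004713 - 0.06849i)|1⟩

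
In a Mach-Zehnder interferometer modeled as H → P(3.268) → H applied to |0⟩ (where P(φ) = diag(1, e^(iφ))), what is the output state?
(0.003989 - 0.06304i)|0⟩ + (0.996 + 0.06304i)|1⟩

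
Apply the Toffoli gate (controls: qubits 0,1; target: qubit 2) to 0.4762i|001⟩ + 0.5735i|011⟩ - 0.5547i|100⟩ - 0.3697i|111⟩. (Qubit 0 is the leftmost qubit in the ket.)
0.4762i|001⟩ + 0.5735i|011⟩ - 0.5547i|100⟩ - 0.3697i|110⟩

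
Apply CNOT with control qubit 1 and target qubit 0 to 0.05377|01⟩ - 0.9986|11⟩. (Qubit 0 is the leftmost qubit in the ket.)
-0.9986|01⟩ + 0.05377|11⟩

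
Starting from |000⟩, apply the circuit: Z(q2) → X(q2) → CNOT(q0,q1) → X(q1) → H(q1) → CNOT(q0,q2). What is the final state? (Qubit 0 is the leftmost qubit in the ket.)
1/√2|001⟩ - 1/√2|011⟩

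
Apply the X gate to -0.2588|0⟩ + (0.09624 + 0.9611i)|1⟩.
(0.09624 + 0.9611i)|0⟩ - 0.2588|1⟩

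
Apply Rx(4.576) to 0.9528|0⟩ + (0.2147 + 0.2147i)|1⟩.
(-0.4644 - 0.1618i)|0⟩ + (-0.1411 - 0.8592i)|1⟩

Rx(4.576) = [[cos(θ/2), −i·sin(θ/2)], [−i·sin(θ/2), cos(θ/2)]]; θ = 4.576, cos(θ/2) ≈ -0.65728, sin(θ/2) ≈ 0.753647.
With a = amp(|0⟩) = 0.9528 and b = amp(|1⟩) = (0.2147 + 0.2147i):
new amp(|0⟩) = (-0.65728)·a + (-0.753647i)·b = (-0.4644 - 0.1618i)
new amp(|1⟩) = (-0.753647i)·a + (-0.65728)·b = (-0.1411 - 0.8592i)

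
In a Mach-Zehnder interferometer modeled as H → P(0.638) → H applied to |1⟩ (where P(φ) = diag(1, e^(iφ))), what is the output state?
(0.09836 - 0.2978i)|0⟩ + (0.9016 + 0.2978i)|1⟩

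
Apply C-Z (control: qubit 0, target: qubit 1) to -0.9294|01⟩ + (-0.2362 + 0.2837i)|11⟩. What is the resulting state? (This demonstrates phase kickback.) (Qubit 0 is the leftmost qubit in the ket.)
-0.9294|01⟩ + (0.2362 - 0.2837i)|11⟩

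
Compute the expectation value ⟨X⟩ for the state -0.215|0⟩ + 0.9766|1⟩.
-0.4199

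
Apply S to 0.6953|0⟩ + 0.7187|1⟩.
0.6953|0⟩ + 0.7187i|1⟩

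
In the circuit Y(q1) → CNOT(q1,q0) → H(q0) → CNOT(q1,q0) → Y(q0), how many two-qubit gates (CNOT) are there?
2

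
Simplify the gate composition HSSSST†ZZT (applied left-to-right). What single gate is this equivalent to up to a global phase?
H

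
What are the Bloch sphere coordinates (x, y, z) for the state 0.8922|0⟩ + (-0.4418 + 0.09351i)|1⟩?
(-0.7883, 0.1669, 0.5921)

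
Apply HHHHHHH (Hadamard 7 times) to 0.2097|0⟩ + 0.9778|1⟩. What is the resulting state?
0.8397|0⟩ - 0.5431|1⟩

H² = I, so H^7 = H: a single Hadamard. With (a, b) = (0.2097, 0.9778), H gives ((a + b)/√2, (a − b)/√2) = (0.8397, -0.5431).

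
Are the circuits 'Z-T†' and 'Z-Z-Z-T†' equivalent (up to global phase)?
Yes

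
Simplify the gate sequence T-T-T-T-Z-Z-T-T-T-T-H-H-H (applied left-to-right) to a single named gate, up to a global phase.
H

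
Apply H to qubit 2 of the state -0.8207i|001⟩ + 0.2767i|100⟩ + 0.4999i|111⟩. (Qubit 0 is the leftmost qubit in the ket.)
-0.5803i|000⟩ + 0.5803i|001⟩ + 0.1957i|100⟩ + 0.1957i|101⟩ + 0.3535i|110⟩ - 0.3535i|111⟩

H on qubit 2 mixes each pair of kets that differ only in qubit 2: amplitudes (a, b) of (|…0…⟩, |…1…⟩) become ((a + b)/√2, (a − b)/√2). Kets absent from the input have amplitude 0.
(|000⟩, |001⟩): (a, b) = (0, -0.8207i) → (-0.5803i, 0.5803i)
(|100⟩, |101⟩): (a, b) = (0.2767i, 0) → (0.1957i, 0.1957i)
(|110⟩, |111⟩): (a, b) = (0, 0.4999i) → (0.3535i, -0.3535i)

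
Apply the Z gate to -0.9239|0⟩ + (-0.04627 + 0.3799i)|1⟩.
-0.9239|0⟩ + (0.04627 - 0.3799i)|1⟩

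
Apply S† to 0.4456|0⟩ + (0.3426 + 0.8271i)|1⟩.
0.4456|0⟩ + (0.8271 - 0.3426i)|1⟩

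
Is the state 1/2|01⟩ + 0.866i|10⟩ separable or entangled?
Entangled

Writing the state as a|00⟩ + b|01⟩ + c|10⟩ + d|11⟩, it is a product state iff ad − bc = 0.
Here (a, b, c, d) = (0, 1/2, 0.866i, 0): ad − bc = (0)(0) − (1/2)(0.866i) = -0.433i ≠ 0, so the state is entangled.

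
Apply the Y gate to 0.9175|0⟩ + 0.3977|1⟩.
-0.3977i|0⟩ + 0.9175i|1⟩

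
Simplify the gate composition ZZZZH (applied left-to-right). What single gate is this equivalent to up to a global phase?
H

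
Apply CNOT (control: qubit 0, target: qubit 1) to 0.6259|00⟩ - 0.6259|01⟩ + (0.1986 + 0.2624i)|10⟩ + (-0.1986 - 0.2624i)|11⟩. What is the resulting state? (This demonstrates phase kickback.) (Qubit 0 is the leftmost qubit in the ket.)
0.6259|00⟩ - 0.6259|01⟩ + (-0.1986 - 0.2624i)|10⟩ + (0.1986 + 0.2624i)|11⟩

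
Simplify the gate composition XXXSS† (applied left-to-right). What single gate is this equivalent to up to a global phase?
X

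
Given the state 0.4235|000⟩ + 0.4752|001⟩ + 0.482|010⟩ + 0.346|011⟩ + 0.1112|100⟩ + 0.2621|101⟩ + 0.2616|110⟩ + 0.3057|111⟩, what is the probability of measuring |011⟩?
0.1197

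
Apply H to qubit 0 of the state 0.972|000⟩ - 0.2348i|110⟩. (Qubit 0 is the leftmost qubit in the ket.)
0.6873|000⟩ - 0.166i|010⟩ + 0.6873|100⟩ + 0.166i|110⟩

H on qubit 0 mixes each pair of kets that differ only in qubit 0: amplitudes (a, b) of (|…0…⟩, |…1…⟩) become ((a + b)/√2, (a − b)/√2). Kets absent from the input have amplitude 0.
(|000⟩, |100⟩): (a, b) = (0.972, 0) → (0.6873, 0.6873)
(|010⟩, |110⟩): (a, b) = (0, -0.2348i) → (-0.166i, 0.166i)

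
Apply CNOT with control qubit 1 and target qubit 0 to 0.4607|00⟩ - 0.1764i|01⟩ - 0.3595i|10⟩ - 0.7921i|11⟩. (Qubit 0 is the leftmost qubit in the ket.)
0.4607|00⟩ - 0.7921i|01⟩ - 0.3595i|10⟩ - 0.1764i|11⟩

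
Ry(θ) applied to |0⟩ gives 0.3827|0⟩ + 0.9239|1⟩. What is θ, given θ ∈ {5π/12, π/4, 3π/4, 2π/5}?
3π/4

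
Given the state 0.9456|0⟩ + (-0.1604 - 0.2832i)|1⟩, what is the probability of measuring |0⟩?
0.8942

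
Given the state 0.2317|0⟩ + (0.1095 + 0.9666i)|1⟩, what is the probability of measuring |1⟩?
0.9463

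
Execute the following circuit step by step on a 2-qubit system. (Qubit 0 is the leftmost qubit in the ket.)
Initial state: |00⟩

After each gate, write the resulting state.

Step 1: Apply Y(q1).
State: i|01⟩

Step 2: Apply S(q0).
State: i|01⟩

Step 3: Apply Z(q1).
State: -i|01⟩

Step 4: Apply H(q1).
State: -(1/√2)i|00⟩ + (1/√2)i|01⟩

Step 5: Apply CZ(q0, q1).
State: -(1/√2)i|00⟩ + (1/√2)i|01⟩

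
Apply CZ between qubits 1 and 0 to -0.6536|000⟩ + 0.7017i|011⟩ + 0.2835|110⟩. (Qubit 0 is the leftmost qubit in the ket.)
-0.6536|000⟩ + 0.7017i|011⟩ - 0.2835|110⟩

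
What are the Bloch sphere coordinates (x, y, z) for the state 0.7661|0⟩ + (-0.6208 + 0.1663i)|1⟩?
(-0.9512, 0.2548, 0.1739)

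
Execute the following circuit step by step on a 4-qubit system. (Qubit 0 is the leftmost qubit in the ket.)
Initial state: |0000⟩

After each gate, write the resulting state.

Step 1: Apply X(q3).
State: |0001⟩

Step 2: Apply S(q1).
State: |0001⟩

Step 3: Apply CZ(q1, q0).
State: |0001⟩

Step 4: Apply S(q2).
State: |0001⟩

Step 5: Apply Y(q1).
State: i|0101⟩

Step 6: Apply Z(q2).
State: i|0101⟩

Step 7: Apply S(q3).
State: -|0101⟩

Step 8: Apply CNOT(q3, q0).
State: -|1101⟩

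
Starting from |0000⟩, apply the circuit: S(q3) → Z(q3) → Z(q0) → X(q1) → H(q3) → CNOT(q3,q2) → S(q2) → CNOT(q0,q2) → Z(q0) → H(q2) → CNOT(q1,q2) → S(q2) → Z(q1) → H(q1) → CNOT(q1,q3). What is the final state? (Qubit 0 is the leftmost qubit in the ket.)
-1/√8|0000⟩ + (1/√8)i|0001⟩ - (1/√8)i|0010⟩ + 1/√8|0011⟩ - (1/√8)i|0100⟩ + 1/√8|0101⟩ - 1/√8|0110⟩ + (1/√8)i|0111⟩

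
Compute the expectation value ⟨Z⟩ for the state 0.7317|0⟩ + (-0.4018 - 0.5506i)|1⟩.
0.07078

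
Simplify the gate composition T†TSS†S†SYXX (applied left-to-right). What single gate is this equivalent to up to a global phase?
Y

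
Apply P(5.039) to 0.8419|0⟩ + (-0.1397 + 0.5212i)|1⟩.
0.8419|0⟩ + (0.4488 + 0.2995i)|1⟩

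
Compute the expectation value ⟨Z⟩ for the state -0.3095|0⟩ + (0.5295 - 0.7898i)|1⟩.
-0.8084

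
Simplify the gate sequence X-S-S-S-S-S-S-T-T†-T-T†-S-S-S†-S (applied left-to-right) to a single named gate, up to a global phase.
X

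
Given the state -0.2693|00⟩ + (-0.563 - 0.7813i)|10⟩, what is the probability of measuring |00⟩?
0.07252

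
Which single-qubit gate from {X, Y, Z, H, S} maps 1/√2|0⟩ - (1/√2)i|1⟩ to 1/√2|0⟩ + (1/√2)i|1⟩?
Z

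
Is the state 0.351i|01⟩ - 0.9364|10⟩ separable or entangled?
Entangled

Writing the state as a|00⟩ + b|01⟩ + c|10⟩ + d|11⟩, it is a product state iff ad − bc = 0.
Here (a, b, c, d) = (0, 0.351i, -0.9364, 0): ad − bc = (0)(0) − (0.351i)(-0.9364) = 0.3287i ≠ 0, so the state is entangled.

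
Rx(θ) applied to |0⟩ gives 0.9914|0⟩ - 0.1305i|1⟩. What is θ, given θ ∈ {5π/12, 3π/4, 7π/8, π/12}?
π/12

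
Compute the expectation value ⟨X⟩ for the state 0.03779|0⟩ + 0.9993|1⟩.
0.07553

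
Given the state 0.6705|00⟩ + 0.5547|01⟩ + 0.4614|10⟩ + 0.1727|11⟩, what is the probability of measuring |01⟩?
0.3077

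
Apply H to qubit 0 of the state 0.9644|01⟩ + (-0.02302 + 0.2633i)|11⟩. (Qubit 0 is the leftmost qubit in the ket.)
(0.6657 + 0.1862i)|01⟩ + (0.6982 - 0.1862i)|11⟩

H on qubit 0 mixes each pair of kets that differ only in qubit 0: amplitudes (a, b) of (|…0…⟩, |…1…⟩) become ((a + b)/√2, (a − b)/√2). Kets absent from the input have amplitude 0.
(|01⟩, |11⟩): (a, b) = (0.9644, (-0.02302 + 0.2633i)) → ((0.6657 + 0.1862i), (0.6982 - 0.1862i))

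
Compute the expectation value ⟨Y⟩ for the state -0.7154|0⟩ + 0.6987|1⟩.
0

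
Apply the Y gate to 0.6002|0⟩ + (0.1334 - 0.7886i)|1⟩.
(-0.7886 - 0.1334i)|0⟩ + 0.6002i|1⟩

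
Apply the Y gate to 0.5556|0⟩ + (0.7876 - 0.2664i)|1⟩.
(-0.2664 - 0.7876i)|0⟩ + 0.5556i|1⟩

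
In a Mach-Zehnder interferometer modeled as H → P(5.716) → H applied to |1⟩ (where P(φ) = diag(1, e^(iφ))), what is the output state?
(0.07829 + 0.2686i)|0⟩ + (0.9217 - 0.2686i)|1⟩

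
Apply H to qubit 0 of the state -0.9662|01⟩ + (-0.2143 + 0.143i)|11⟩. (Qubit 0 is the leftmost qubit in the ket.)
(-0.8347 + 0.1011i)|01⟩ + (-0.5317 - 0.1011i)|11⟩

H on qubit 0 mixes each pair of kets that differ only in qubit 0: amplitudes (a, b) of (|…0…⟩, |…1…⟩) become ((a + b)/√2, (a − b)/√2). Kets absent from the input have amplitude 0.
(|01⟩, |11⟩): (a, b) = (-0.9662, (-0.2143 + 0.143i)) → ((-0.8347 + 0.1011i), (-0.5317 - 0.1011i))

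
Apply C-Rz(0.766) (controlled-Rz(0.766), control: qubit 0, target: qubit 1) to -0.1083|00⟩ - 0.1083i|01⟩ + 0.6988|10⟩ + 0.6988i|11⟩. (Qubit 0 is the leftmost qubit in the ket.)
-0.1083|00⟩ - 0.1083i|01⟩ + (0.6482 - 0.2611i)|10⟩ + (-0.2611 + 0.6482i)|11⟩

C-Rz(0.766) leaves the control-|0⟩ kets |00⟩, |01⟩ unchanged and applies Rz(0.766) to qubit 1 on the control-|1⟩ pair (|10⟩, |11⟩).
Rz(0.766) = [[e^(−iθ/2), 0], [0, e^(iθ/2)]] with e^(±iθ/2) = cos(θ/2) ± i·sin(θ/2); θ = 0.766, cos(θ/2) ≈ 0.927548, sin(θ/2) ≈ 0.373705.
With a = amp(|10⟩) = 0.6988 and b = amp(|11⟩) = 0.6988i:
new amp(|10⟩) = (0.927548 - 0.373705i)·a = (0.6482 - 0.2611i)
new amp(|11⟩) = (0.927548 + 0.373705i)·b = (-0.2611 + 0.6482i)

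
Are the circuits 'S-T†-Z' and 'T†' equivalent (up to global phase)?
No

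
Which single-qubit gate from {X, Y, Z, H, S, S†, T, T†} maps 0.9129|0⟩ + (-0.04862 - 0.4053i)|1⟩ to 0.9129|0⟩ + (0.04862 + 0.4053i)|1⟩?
Z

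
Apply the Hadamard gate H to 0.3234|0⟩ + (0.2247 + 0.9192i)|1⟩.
(0.3876 + 0.65i)|0⟩ + (0.06979 - 0.65i)|1⟩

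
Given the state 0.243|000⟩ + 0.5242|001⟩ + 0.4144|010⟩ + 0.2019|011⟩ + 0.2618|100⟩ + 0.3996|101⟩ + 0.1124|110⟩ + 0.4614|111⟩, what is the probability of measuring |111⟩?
0.2129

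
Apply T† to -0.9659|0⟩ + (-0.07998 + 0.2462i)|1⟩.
-0.9659|0⟩ + (0.1175 + 0.2306i)|1⟩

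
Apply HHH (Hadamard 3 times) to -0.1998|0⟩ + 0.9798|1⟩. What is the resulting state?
0.5515|0⟩ - 0.8341|1⟩

H² = I, so H^3 = H: a single Hadamard. With (a, b) = (-0.1998, 0.9798), H gives ((a + b)/√2, (a − b)/√2) = (0.5515, -0.8341).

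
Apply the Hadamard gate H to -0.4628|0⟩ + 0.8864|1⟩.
0.2995|0⟩ - 0.954|1⟩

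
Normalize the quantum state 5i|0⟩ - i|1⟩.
0.9806i|0⟩ - 0.1961i|1⟩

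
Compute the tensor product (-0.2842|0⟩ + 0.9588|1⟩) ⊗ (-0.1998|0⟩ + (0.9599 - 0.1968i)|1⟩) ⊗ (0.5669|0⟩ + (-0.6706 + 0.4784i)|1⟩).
0.03219|000⟩ + (-0.03808 + 0.02717i)|001⟩ + (-0.1547 + 0.03171i)|010⟩ + (0.1562 - 0.168i)|011⟩ - 0.1086|100⟩ + (0.1285 - 0.09165i)|101⟩ + (0.5217 - 0.107i)|110⟩ + (-0.5269 + 0.5668i)|111⟩

amp(|b₁b₂…⟩) = product of the factor amplitudes for bits b₁, b₂, …; only kets whose every factor amplitude is nonzero survive.
|000⟩: (-0.2842)(-0.1998)(0.5669) = 0.03219
|001⟩: (-0.2842)(-0.1998)(-0.6706 + 0.4784i) = (-0.03808 + 0.02717i)
|010⟩: (-0.2842)(0.9599 - 0.1968i)(0.5669) = (-0.1547 + 0.03171i)
|011⟩: (-0.2842)(0.9599 - 0.1968i)(-0.6706 + 0.4784i) = (0.1562 - 0.168i)
|100⟩: (0.9588)(-0.1998)(0.5669) = -0.1086
|101⟩: (0.9588)(-0.1998)(-0.6706 + 0.4784i) = (0.1285 - 0.09165i)
|110⟩: (0.9588)(0.9599 - 0.1968i)(0.5669) = (0.5217 - 0.107i)
|111⟩: (0.9588)(0.9599 - 0.1968i)(-0.6706 + 0.4784i) = (-0.5269 + 0.5668i)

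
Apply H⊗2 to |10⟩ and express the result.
1/2|00⟩ + 1/2|01⟩ - 1/2|10⟩ - 1/2|11⟩

H⊗2 gives amp(|y⟩) = (1/2) Σ_x (−1)^(x·y) amp(|x⟩), where x·y is the number of positions in which both x and y have a 1.
|00⟩: (1)/2 = 1/2
|01⟩: (1)/2 = 1/2
|10⟩: (-1)/2 = -1/2
|11⟩: (-1)/2 = -1/2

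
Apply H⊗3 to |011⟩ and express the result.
1/√8|000⟩ - 1/√8|001⟩ - 1/√8|010⟩ + 1/√8|011⟩ + 1/√8|100⟩ - 1/√8|101⟩ - 1/√8|110⟩ + 1/√8|111⟩

H⊗3 gives amp(|y⟩) = (1/2√2) Σ_x (−1)^(x·y) amp(|x⟩), where x·y is the number of positions in which both x and y have a 1.
|000⟩: (1)/(2√2) = 1/√8
|001⟩: (-1)/(2√2) = -1/√8
|010⟩: (-1)/(2√2) = -1/√8
|011⟩: (1)/(2√2) = 1/√8
|100⟩: (1)/(2√2) = 1/√8
|101⟩: (-1)/(2√2) = -1/√8
|110⟩: (-1)/(2√2) = -1/√8
|111⟩: (1)/(2√2) = 1/√8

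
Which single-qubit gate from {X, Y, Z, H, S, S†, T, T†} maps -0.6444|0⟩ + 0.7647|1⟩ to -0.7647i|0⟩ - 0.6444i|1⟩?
Y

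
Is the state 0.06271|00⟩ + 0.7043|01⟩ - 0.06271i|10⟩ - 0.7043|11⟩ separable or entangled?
Entangled

Writing the state as a|00⟩ + b|01⟩ + c|10⟩ + d|11⟩, it is a product state iff ad − bc = 0.
Here (a, b, c, d) = (0.06271, 0.7043, -0.06271i, -0.7043): ad − bc = (0.06271)(-0.7043) − (0.7043)(-0.06271i) = (-0.04417 + 0.04417i) ≠ 0, so the state is entangled.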